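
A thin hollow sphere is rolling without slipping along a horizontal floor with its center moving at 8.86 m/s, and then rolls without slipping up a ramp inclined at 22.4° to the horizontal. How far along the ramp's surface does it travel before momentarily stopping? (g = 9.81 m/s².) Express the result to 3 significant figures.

With I = (2/3)MR², the ratio k = I/(MR²) is 2/3.
Since it rolls without slipping, ω = v/R and KE = ½Mv² + ½Iω² = ½(1+k)Mv² = (5/6)Mv².
Setting this equal to Mgh gives the vertical rise h = (1+k)v₀²/(2g) = 1.667×8.86²/(2×9.81) = 6.668 m.
Along the incline, d = h/sinθ = 6.668/sin22.4° ≈ 17.5 m.

d ≈ 17.5 m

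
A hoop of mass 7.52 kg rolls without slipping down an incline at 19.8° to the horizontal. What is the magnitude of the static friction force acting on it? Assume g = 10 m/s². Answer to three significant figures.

f ≈ 12.7 N

For this body I = MR², i.e. k = I/(MR²) = 1.
Along the incline Mg sinθ − f = Ma, and torque about the center fR = Iα = kMR²(a/R) gives f = kMa.
Combining, a = g sinθ/(1+k) and f = kMa = kMg sinθ/(1+k).
f = 1 × 7.52 × 10 × sin19.8° / 2 ≈ 12.7 N.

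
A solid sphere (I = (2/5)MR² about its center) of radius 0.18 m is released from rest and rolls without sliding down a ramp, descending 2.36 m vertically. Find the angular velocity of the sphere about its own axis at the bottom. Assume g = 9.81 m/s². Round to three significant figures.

ω ≈ 31.9 rad/s

Here I = (2/5)MR², so the shape factor k = I/(MR²) = 0.4.
Pure rolling means v = ωR; then KE = ½Mv² + ½I(v/R)² = ½(1+k)Mv² = (7/10)Mv².
Energy conservation Mgh = ½(1+k)Mv² gives v = √(2gh/(1+k)) = √(2 × 9.81 × 2.36 / 1.4) = 5.751 m/s.
Then ω = v/R = 5.751 / 0.18 ≈ 31.9 rad/s.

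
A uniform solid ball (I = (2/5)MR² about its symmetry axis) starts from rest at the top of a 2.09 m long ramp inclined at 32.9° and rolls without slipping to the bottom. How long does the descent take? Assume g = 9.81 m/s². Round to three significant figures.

t ≈ 1.05 s

Here I = (2/5)MR², so the shape factor k = I/(MR²) = 0.4.
Translational: Mg sinθ − f = Ma. Rotational about the CM: fR = Iα = kMRa, so f = kMa.
Hence a = g sinθ/(1+k) = 9.81×sin32.9°/1.4 = 3.806 m/s².
Starting from rest, L = ½at², so t = √(2L/a) = √(2×2.09/3.806) ≈ 1.05 s.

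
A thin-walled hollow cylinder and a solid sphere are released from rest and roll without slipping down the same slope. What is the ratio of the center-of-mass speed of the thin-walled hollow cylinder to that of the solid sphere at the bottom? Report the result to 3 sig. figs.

v_ratio ≈ 0.837

Each satisfies Mgh = ½(1+k)Mv² with k = I/(MR²), so v ∝ 1/√(1+k).
For the thin-walled hollow cylinder k = 1; for the solid sphere k = 0.4.
v₁/v₂ = √((1+k₂)/(1+k₁)) = √(1.4/2) ≈ 0.837.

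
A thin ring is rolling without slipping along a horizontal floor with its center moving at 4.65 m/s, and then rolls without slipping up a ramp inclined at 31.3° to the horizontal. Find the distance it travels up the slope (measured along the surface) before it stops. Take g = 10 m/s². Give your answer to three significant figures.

d ≈ 4.16 m

For this body I = MR², i.e. k = I/(MR²) = 1.
Pure rolling means v = ωR; then KE = ½Mv² + ½I(v/R)² = ½(1+k)Mv² = Mv².
Setting this equal to Mgh gives the vertical rise h = (1+k)v₀²/(2g) = 2×4.65²/(2×10) = 2.162 m.
Along the incline, d = h/sinθ = 2.162/sin31.3° ≈ 4.16 m.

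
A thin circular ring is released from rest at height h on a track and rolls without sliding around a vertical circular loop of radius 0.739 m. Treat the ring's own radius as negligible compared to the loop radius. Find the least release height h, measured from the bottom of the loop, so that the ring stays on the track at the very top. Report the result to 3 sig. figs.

h_min ≈ 2.22 m

Here I = MR², so the shape factor k = I/(MR²) = 1.
At the top of the loop, the minimum-contact condition is Mg = Mv_top²/r, so v_top² = gr.
With ω = v/R, the kinetic energy at speed v is ½(1+k)Mv² = Mv².
Energy conservation from release (height h) to the top (height 2r): Mgh = Mg(2r) + M·gr.
Thus h_min = 2r + (1+k)r/2 = r(2 + 2/2) = 0.739 × 3 ≈ 2.22 m.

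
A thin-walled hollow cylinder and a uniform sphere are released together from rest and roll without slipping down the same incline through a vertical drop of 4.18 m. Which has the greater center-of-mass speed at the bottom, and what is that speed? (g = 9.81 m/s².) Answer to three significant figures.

the uniform sphere, at v ≈ 7.65 m/s

For rolling without slipping, Mgh = ½(1+k)Mv² where k = I/(MR²), so v = √(2gh/(1+k)).
Thin-walled hollow cylinder: k = 1, giving v = √(2×9.81×4.18/2) = 6.404 m/s.
Uniform sphere: k = 0.4, giving v = √(2×9.81×4.18/1.4) = 7.654 m/s.
The smaller k wins: the uniform sphere, at ≈ 7.65 m/s.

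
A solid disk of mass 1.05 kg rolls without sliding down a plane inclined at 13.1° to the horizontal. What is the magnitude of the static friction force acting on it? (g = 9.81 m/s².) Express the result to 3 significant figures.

For this body I = (1/2)MR², i.e. k = I/(MR²) = 0.5.
Translational: Mg sinθ − f = Ma. Rotational about the CM: fR = Iα = kMRa, so f = kMa.
Combining, a = g sinθ/(1+k) and f = kMa = kMg sinθ/(1+k).
f = 0.5 × 1.05 × 9.81 × sin13.1° / 1.5 ≈ 0.778 N.

f ≈ 0.778 N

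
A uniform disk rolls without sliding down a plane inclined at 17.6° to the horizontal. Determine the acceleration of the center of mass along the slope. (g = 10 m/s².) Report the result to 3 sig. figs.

a ≈ 2.02 m/s²

With I = (1/2)MR², the ratio k = I/(MR²) is 0.5.
Newton's second law down the slope: Mg sinθ − f = Ma. The torque equation fR = Iα (with α = a/R) gives f = kMa.
Eliminating f: Mg sinθ = (1+k)Ma, so a = g sinθ/(1+k) = 10 × sin17.6° / 1.5 ≈ 2.02 m/s².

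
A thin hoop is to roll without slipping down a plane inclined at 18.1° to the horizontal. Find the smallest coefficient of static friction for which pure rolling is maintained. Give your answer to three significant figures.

Here I = MR², so the shape factor k = I/(MR²) = 1.
Along the incline Mg sinθ − f = Ma, and torque about the center fR = Iα = kMR²(a/R) gives f = kMa.
These give a = g sinθ/(1+k) and the required friction f = kMg sinθ/(1+k).
With N = Mg cosθ, the no-slip condition f ≤ μN gives μ_min = f/N = k tanθ/(1+k).
μ_min = 1 × tan18.1° / 2 ≈ 0.163.

μ_min ≈ 0.163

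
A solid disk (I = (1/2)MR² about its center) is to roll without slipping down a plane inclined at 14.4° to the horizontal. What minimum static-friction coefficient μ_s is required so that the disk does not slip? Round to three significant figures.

For this body I = (1/2)MR², i.e. k = I/(MR²) = 0.5.
Translational: Mg sinθ − f = Ma. Rotational about the CM: fR = Iα = kMRa, so f = kMa.
These give a = g sinθ/(1+k) and the required friction f = kMg sinθ/(1+k).
The normal force is N = Mg cosθ, so μ_min = f/N = k tanθ/(1+k).
μ_min = 0.5 × tan14.4° / 1.5 ≈ 0.0856.

μ_min ≈ 0.0856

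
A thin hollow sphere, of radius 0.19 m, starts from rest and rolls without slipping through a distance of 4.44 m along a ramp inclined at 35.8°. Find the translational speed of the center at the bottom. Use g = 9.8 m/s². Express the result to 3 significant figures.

The moment of inertia is (2/3)MR², giving k ≡ I/(MR²) = 2/3.
Pure rolling means v = ωR; then KE = ½Mv² + ½I(v/R)² = ½(1+k)Mv² = (5/6)Mv².
The vertical drop is h = L sinθ = 4.44 × sin35.8° = 2.597 m.
Energy conservation: Mgh = (5/6)Mv², so v = √(2gh/(1+k)) = √(2 × 9.8 × 2.597 / 1.667) ≈ 5.53 m/s.

v ≈ 5.53 m/s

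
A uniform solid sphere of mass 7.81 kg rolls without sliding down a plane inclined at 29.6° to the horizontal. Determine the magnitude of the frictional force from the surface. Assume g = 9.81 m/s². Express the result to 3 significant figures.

For this body I = (2/5)MR², i.e. k = I/(MR²) = 0.4.
Along the incline Mg sinθ − f = Ma, and torque about the center fR = Iα = kMR²(a/R) gives f = kMa.
Combining, a = g sinθ/(1+k) and f = kMa = kMg sinθ/(1+k).
f = 0.4 × 7.81 × 9.81 × sin29.6° / 1.4 ≈ 10.8 N.

f ≈ 10.8 N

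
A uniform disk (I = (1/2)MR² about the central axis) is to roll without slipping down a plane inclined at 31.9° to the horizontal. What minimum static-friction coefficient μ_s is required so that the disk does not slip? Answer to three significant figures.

μ_min ≈ 0.207

For this body I = (1/2)MR², i.e. k = I/(MR²) = 0.5.
Along the incline Mg sinθ − f = Ma, and torque about the center fR = Iα = kMR²(a/R) gives f = kMa.
These give a = g sinθ/(1+k) and the required friction f = kMg sinθ/(1+k).
With N = Mg cosθ, the no-slip condition f ≤ μN gives μ_min = f/N = k tanθ/(1+k).
μ_min = 0.5 × tan31.9° / 1.5 ≈ 0.207.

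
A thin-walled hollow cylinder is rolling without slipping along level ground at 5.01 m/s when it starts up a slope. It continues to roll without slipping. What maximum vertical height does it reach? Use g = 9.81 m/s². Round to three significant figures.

Here I = MR², so the shape factor k = I/(MR²) = 1.
Rolling without slipping gives ω = v/R, so the total kinetic energy is ½Mv² + ½Iω² = ½(1+k)Mv² = Mv².
All of this converts to potential energy at the highest point: Mv₀² = Mgh.
Thus h = (1+k)v₀²/(2g) = 2 × 5.01² / (2 × 9.81) ≈ 2.56 m.

h ≈ 2.56 m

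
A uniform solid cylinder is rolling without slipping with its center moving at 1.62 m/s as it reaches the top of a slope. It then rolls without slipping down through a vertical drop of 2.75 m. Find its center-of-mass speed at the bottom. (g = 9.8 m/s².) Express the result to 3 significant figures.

With I = (1/2)MR², the ratio k = I/(MR²) is 0.5.
Pure rolling means v = ωR; then KE = ½Mv² + ½I(v/R)² = ½(1+k)Mv² = (3/4)Mv².
Conserving energy between top and bottom: (3/4)Mv² = (3/4)Mv₀² + Mgh, hence v² = v₀² + 2gh/(1+k).
v = √(1.62² + 2×9.8×2.75/1.5) = √38.56 ≈ 6.21 m/s.

v ≈ 6.21 m/s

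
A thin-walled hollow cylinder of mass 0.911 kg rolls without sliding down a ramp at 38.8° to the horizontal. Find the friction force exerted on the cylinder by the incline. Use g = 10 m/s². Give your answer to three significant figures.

The moment of inertia is MR², giving k ≡ I/(MR²) = 1.
Along the incline Mg sinθ − f = Ma, and torque about the center fR = Iα = kMR²(a/R) gives f = kMa.
Combining, a = g sinθ/(1+k) and f = kMa = kMg sinθ/(1+k).
f = 1 × 0.911 × 10 × sin38.8° / 2 ≈ 2.85 N.

f ≈ 2.85 N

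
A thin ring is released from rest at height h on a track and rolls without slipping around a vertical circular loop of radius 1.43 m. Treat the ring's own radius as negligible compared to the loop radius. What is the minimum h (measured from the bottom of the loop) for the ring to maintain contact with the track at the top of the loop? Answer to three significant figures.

With I = MR², the ratio k = I/(MR²) is 1.
At the top of the loop, the minimum-contact condition is Mg = Mv_top²/r, so v_top² = gr.
With ω = v/R, the kinetic energy at speed v is ½(1+k)Mv² = Mv².
Energy conservation from release (height h) to the top (height 2r): Mgh = Mg(2r) + M·gr.
Thus h_min = 2r + (1+k)r/2 = r(2 + 2/2) = 1.43 × 3 ≈ 4.29 m.

h_min ≈ 4.29 m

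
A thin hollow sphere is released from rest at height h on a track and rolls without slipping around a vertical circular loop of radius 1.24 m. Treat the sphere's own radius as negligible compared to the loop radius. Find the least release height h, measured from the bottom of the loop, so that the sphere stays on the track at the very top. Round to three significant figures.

Here I = (2/3)MR², so the shape factor k = I/(MR²) = 2/3.
At the top, contact is just lost when gravity alone supplies the centripetal force: Mg = Mv_top²/r, i.e. v_top² = gr.
With ω = v/R, the kinetic energy at speed v is ½(1+k)Mv² = (5/6)Mv².
Energy conservation from release (height h) to the top (height 2r): Mgh = Mg(2r) + (5/6)M·gr.
Thus h_min = 2r + (1+k)r/2 = r(2 + 1.667/2) = 1.24 × 2.833 ≈ 3.51 m.

h_min ≈ 3.51 m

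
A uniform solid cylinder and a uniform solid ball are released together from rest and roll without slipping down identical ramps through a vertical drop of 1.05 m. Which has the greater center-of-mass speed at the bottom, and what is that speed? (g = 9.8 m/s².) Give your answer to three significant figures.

For rolling without slipping, Mgh = ½(1+k)Mv² where k = I/(MR²), so v = √(2gh/(1+k)).
Uniform solid cylinder: k = 0.5, giving v = √(2×9.8×1.05/1.5) = 3.704 m/s.
Uniform solid ball: k = 0.4, giving v = √(2×9.8×1.05/1.4) = 3.834 m/s.
The smaller k wins: the uniform solid ball, at ≈ 3.83 m/s.

the uniform solid ball, at v ≈ 3.83 m/s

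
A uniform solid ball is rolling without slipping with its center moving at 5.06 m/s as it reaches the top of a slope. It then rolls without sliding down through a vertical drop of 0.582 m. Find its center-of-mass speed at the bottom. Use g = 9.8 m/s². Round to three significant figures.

v ≈ 5.81 m/s

With I = (2/5)MR², the ratio k = I/(MR²) is 0.4.
Pure rolling means v = ωR; then KE = ½Mv² + ½I(v/R)² = ½(1+k)Mv² = (7/10)Mv².
Conserving energy between top and bottom: (7/10)Mv² = (7/10)Mv₀² + Mgh, hence v² = v₀² + 2gh/(1+k).
v = √(5.06² + 2×9.8×0.582/1.4) = √33.75 ≈ 5.81 m/s.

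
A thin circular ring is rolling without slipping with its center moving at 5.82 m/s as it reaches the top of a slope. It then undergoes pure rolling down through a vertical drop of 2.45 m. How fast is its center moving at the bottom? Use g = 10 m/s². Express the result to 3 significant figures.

The moment of inertia is MR², giving k ≡ I/(MR²) = 1.
Rolling without slipping gives ω = v/R, so the total kinetic energy is ½Mv² + ½Iω² = ½(1+k)Mv² = Mv².
Conserving energy between top and bottom: Mv² = Mv₀² + Mgh, hence v² = v₀² + 2gh/(1+k).
v = √(5.82² + 2×10×2.45/2) = √58.37 ≈ 7.64 m/s.

v ≈ 7.64 m/s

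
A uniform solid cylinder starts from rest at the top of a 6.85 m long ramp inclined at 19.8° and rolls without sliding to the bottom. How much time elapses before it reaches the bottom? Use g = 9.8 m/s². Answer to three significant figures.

With I = (1/2)MR², the ratio k = I/(MR²) is 0.5.
Translational: Mg sinθ − f = Ma. Rotational about the CM: fR = Iα = kMRa, so f = kMa.
Hence a = g sinθ/(1+k) = 9.8×sin19.8°/1.5 = 2.213 m/s².
With constant a from rest, t = √(2L/a) = √(2·6.85/2.213) ≈ 2.49 s.

t ≈ 2.49 s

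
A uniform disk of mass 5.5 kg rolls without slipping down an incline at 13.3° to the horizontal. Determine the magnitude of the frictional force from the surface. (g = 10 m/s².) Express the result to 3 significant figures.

With I = (1/2)MR², the ratio k = I/(MR²) is 0.5.
Newton's second law down the slope: Mg sinθ − f = Ma. The torque equation fR = Iα (with α = a/R) gives f = kMa.
Combining, a = g sinθ/(1+k) and f = kMa = kMg sinθ/(1+k).
f = 0.5 × 5.5 × 10 × sin13.3° / 1.5 ≈ 4.22 N.

f ≈ 4.22 N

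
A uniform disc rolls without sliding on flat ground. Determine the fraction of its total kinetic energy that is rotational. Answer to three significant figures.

fraction ≈ 0.333

For this body I = (1/2)MR², i.e. k = I/(MR²) = 0.5.
Since ω = v/R, the translational part is ½Mv² and the rotational part is ½I(v/R)² = ½kMv²; the total is ½(1+k)Mv².
The rotational fraction is therefore k/(1+k) = 0.5/1.5 ≈ 0.333.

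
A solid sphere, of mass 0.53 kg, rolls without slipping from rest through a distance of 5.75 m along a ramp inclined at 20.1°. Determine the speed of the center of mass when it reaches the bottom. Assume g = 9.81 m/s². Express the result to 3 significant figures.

v ≈ 5.26 m/s

The moment of inertia is (2/5)MR², giving k ≡ I/(MR²) = 0.4.
The rolling condition ω = v/R makes the rotational term ½I(v/R)² = ½kMv², so KE_total = ½(1+k)Mv² = (7/10)Mv².
The vertical drop is h = L sinθ = 5.75 × sin20.1° = 1.976 m.
Energy conservation: Mgh = (7/10)Mv², so v = √(2gh/(1+k)) = √(2 × 9.81 × 1.976 / 1.4) ≈ 5.26 m/s.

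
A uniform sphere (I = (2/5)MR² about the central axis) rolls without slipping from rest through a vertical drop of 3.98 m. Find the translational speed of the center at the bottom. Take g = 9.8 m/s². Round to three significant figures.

v ≈ 7.46 m/s

The moment of inertia is (2/5)MR², giving k ≡ I/(MR²) = 0.4.
The rolling condition ω = v/R makes the rotational term ½I(v/R)² = ½kMv², so KE_total = ½(1+k)Mv² = (7/10)Mv².
Energy conservation: Mgh = (7/10)Mv², so v = √(2gh/(1+k)) = √(2 × 9.8 × 3.98 / 1.4) ≈ 7.46 m/s.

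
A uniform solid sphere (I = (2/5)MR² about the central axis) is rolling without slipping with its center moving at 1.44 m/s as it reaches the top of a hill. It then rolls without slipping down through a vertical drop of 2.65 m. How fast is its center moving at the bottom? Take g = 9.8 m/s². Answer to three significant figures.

Here I = (2/5)MR², so the shape factor k = I/(MR²) = 0.4.
The rolling condition ω = v/R makes the rotational term ½I(v/R)² = ½kMv², so KE_total = ½(1+k)Mv² = (7/10)Mv².
Conserving energy between top and bottom: (7/10)Mv² = (7/10)Mv₀² + Mgh, hence v² = v₀² + 2gh/(1+k).
v = √(1.44² + 2×9.8×2.65/1.4) = √39.17 ≈ 6.26 m/s.

v ≈ 6.26 m/s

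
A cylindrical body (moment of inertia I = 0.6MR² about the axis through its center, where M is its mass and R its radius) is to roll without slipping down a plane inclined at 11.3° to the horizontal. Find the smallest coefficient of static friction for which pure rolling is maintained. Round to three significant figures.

The moment of inertia is 0.6MR², giving k ≡ I/(MR²) = 0.6.
Newton's second law down the slope: Mg sinθ − f = Ma. The torque equation fR = Iα (with α = a/R) gives f = kMa.
These give a = g sinθ/(1+k) and the required friction f = kMg sinθ/(1+k).
With N = Mg cosθ, the no-slip condition f ≤ μN gives μ_min = f/N = k tanθ/(1+k).
μ_min = 0.6 × tan11.3° / 1.6 ≈ 0.0749.

μ_min ≈ 0.0749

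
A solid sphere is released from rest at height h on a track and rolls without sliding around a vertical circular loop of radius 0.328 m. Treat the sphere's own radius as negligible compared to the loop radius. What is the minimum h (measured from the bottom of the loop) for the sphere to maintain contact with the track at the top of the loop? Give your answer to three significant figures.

The moment of inertia is (2/5)MR², giving k ≡ I/(MR²) = 0.4.
At the top, contact is just lost when gravity alone supplies the centripetal force: Mg = Mv_top²/r, i.e. v_top² = gr.
With ω = v/R, the kinetic energy at speed v is ½(1+k)Mv² = (7/10)Mv².
Energy conservation from release (height h) to the top (height 2r): Mgh = Mg(2r) + (7/10)M·gr.
Thus h_min = 2r + (1+k)r/2 = r(2 + 1.4/2) = 0.328 × 2.7 ≈ 0.886 m.

h_min ≈ 0.886 m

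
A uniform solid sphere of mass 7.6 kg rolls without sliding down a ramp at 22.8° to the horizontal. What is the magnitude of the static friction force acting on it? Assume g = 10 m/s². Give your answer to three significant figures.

Here I = (2/5)MR², so the shape factor k = I/(MR²) = 0.4.
Newton's second law down the slope: Mg sinθ − f = Ma. The torque equation fR = Iα (with α = a/R) gives f = kMa.
Combining, a = g sinθ/(1+k) and f = kMa = kMg sinθ/(1+k).
f = 0.4 × 7.6 × 10 × sin22.8° / 1.4 ≈ 8.41 N.

f ≈ 8.41 N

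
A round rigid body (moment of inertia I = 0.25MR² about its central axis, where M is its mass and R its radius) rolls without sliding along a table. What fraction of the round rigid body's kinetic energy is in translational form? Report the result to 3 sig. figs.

fraction ≈ 0.800

The moment of inertia is 0.25MR², giving k ≡ I/(MR²) = 0.25.
Since ω = v/R, the translational part is ½Mv² and the rotational part is ½I(v/R)² = ½kMv²; the total is ½(1+k)Mv².
The translational fraction is therefore 1/(1+k) = 1/1.25 ≈ 0.800.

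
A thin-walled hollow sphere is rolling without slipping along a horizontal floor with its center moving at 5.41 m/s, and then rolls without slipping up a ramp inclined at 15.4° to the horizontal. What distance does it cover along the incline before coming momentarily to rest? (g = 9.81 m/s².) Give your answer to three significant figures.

Here I = (2/3)MR², so the shape factor k = I/(MR²) = 2/3.
Rolling without slipping gives ω = v/R, so the total kinetic energy is ½Mv² + ½Iω² = ½(1+k)Mv² = (5/6)Mv².
Setting this equal to Mgh gives the vertical rise h = (1+k)v₀²/(2g) = 1.667×5.41²/(2×9.81) = 2.486 m.
The distance along the slope is d = h/sinθ = 2.486/sin15.4° ≈ 9.36 m.

d ≈ 9.36 m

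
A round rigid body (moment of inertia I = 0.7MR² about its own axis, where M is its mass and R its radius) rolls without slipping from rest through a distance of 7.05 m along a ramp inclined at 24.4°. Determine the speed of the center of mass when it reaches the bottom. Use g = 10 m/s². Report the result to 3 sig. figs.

Here I = 0.7MR², so the shape factor k = I/(MR²) = 0.7.
Rolling without slipping gives ω = v/R, so the total kinetic energy is ½Mv² + ½Iω² = ½(1+k)Mv² = (17/20)Mv².
The vertical drop is h = L sinθ = 7.05 × sin24.4° = 2.912 m.
Setting Mgh = (17/20)Mv² gives v = √(2gh/(1+k)) = √(2·10·2.912/1.7) ≈ 5.85 m/s.

v ≈ 5.85 m/s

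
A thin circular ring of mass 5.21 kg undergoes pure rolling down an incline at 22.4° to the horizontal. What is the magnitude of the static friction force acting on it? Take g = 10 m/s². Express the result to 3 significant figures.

f ≈ 9.93 N

With I = MR², the ratio k = I/(MR²) is 1.
Along the incline Mg sinθ − f = Ma, and torque about the center fR = Iα = kMR²(a/R) gives f = kMa.
Combining, a = g sinθ/(1+k) and f = kMa = kMg sinθ/(1+k).
f = 1 × 5.21 × 10 × sin22.4° / 2 ≈ 9.93 N.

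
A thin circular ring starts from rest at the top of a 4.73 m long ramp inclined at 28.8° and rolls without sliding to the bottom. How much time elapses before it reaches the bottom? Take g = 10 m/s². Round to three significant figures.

The moment of inertia is MR², giving k ≡ I/(MR²) = 1.
Translational: Mg sinθ − f = Ma. Rotational about the CM: fR = Iα = kMRa, so f = kMa.
Hence a = g sinθ/(1+k) = 10×sin28.8°/2 = 2.409 m/s².
Starting from rest, L = ½at², so t = √(2L/a) = √(2×4.73/2.409) ≈ 1.98 s.

t ≈ 1.98 s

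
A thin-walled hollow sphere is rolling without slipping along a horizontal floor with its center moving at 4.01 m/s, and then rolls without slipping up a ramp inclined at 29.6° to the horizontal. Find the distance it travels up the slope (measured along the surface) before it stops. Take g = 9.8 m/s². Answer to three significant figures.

d ≈ 2.77 m

Here I = (2/3)MR², so the shape factor k = I/(MR²) = 2/3.
Since it rolls without slipping, ω = v/R and KE = ½Mv² + ½Iω² = ½(1+k)Mv² = (5/6)Mv².
Setting this equal to Mgh gives the vertical rise h = (1+k)v₀²/(2g) = 1.667×4.01²/(2×9.8) = 1.367 m.
The distance along the slope is d = h/sinθ = 1.367/sin29.6° ≈ 2.77 m.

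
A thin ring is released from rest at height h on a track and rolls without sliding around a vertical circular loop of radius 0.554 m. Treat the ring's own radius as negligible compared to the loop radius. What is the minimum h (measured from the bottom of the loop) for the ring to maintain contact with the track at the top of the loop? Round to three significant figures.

Here I = MR², so the shape factor k = I/(MR²) = 1.
At the top, contact is just lost when gravity alone supplies the centripetal force: Mg = Mv_top²/r, i.e. v_top² = gr.
With ω = v/R, the kinetic energy at speed v is ½(1+k)Mv² = Mv².
Energy conservation from release (height h) to the top (height 2r): Mgh = Mg(2r) + M·gr.
Thus h_min = 2r + (1+k)r/2 = r(2 + 2/2) = 0.554 × 3 ≈ 1.66 m.

h_min ≈ 1.66 m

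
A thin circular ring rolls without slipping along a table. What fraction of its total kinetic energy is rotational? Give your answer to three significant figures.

fraction ≈ 0.500

For this body I = MR², i.e. k = I/(MR²) = 1.
With ω = v/R, KE_trans = ½Mv² and KE_rot = ½Iω² = ½kMv², so KE_total = ½(1+k)Mv².
The rotational fraction is therefore k/(1+k) = 1/2 ≈ 0.500.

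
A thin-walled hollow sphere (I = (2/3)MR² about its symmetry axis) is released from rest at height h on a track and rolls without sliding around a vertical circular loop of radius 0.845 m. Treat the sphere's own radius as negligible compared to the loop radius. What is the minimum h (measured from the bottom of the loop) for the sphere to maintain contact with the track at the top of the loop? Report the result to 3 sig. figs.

With I = (2/3)MR², the ratio k = I/(MR²) is 2/3.
At the top, contact is just lost when gravity alone supplies the centripetal force: Mg = Mv_top²/r, i.e. v_top² = gr.
With ω = v/R, the kinetic energy at speed v is ½(1+k)Mv² = (5/6)Mv².
Energy conservation from release (height h) to the top (height 2r): Mgh = Mg(2r) + (5/6)M·gr.
Thus h_min = 2r + (1+k)r/2 = r(2 + 1.667/2) = 0.845 × 2.833 ≈ 2.39 m.

h_min ≈ 2.39 m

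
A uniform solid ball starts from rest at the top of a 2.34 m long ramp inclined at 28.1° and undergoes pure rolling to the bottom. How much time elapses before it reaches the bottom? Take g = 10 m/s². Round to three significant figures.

t ≈ 1.18 s

Here I = (2/5)MR², so the shape factor k = I/(MR²) = 0.4.
Along the incline Mg sinθ − f = Ma, and torque about the center fR = Iα = kMR²(a/R) gives f = kMa.
Hence a = g sinθ/(1+k) = 10×sin28.1°/1.4 = 3.364 m/s².
With constant a from rest, t = √(2L/a) = √(2·2.34/3.364) ≈ 1.18 s.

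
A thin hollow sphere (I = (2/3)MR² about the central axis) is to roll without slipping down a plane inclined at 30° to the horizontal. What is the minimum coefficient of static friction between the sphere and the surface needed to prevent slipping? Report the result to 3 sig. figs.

For this body I = (2/3)MR², i.e. k = I/(MR²) = 2/3.
Along the incline Mg sinθ − f = Ma, and torque about the center fR = Iα = kMR²(a/R) gives f = kMa.
These give a = g sinθ/(1+k) and the required friction f = kMg sinθ/(1+k).
The normal force is N = Mg cosθ, so μ_min = f/N = k tanθ/(1+k).
μ_min = (2/3) × tan30° / 1.667 ≈ 0.231.

μ_min ≈ 0.231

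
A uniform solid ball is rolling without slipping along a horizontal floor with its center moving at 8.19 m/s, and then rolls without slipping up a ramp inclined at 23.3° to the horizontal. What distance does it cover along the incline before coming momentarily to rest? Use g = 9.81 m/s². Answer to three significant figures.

For this body I = (2/5)MR², i.e. k = I/(MR²) = 0.4.
The rolling condition ω = v/R makes the rotational term ½I(v/R)² = ½kMv², so KE_total = ½(1+k)Mv² = (7/10)Mv².
Setting this equal to Mgh gives the vertical rise h = (1+k)v₀²/(2g) = 1.4×8.19²/(2×9.81) = 4.786 m.
Along the incline, d = h/sinθ = 4.786/sin23.3° ≈ 12.1 m.

d ≈ 12.1 m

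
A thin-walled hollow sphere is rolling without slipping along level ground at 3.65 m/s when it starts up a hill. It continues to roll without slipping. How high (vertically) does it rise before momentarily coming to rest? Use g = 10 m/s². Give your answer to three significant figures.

h ≈ 1.11 m

With I = (2/3)MR², the ratio k = I/(MR²) is 2/3.
The rolling condition ω = v/R makes the rotational term ½I(v/R)² = ½kMv², so KE_total = ½(1+k)Mv² = (5/6)Mv².
At the top the kinetic energy is zero, so (5/6)Mv₀² = Mgh.
Thus h = (1+k)v₀²/(2g) = 1.667 × 3.65² / (2 × 10) ≈ 1.11 m.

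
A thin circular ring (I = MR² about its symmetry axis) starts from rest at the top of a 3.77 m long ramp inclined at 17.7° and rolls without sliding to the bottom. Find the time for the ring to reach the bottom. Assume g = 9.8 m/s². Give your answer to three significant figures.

t ≈ 2.25 s

With I = MR², the ratio k = I/(MR²) is 1.
Along the incline Mg sinθ − f = Ma, and torque about the center fR = Iα = kMR²(a/R) gives f = kMa.
Hence a = g sinθ/(1+k) = 9.8×sin17.7°/2 = 1.49 m/s².
Starting from rest, L = ½at², so t = √(2L/a) = √(2×3.77/1.49) ≈ 2.25 s.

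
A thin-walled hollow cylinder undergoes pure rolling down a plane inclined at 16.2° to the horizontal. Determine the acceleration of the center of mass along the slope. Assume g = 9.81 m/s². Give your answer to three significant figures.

a ≈ 1.37 m/s²

For this body I = MR², i.e. k = I/(MR²) = 1.
Newton's second law down the slope: Mg sinθ − f = Ma. The torque equation fR = Iα (with α = a/R) gives f = kMa.
Eliminating f: Mg sinθ = (1+k)Ma, so a = g sinθ/(1+k) = 9.81 × sin16.2° / 2 ≈ 1.37 m/s².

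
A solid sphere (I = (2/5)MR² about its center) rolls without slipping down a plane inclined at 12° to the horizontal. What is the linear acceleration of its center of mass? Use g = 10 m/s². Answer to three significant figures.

a ≈ 1.49 m/s²

For this body I = (2/5)MR², i.e. k = I/(MR²) = 0.4.
Along the incline Mg sinθ − f = Ma, and torque about the center fR = Iα = kMR²(a/R) gives f = kMa.
Eliminating f: Mg sinθ = (1+k)Ma, so a = g sinθ/(1+k) = 10 × sin12° / 1.4 ≈ 1.49 m/s².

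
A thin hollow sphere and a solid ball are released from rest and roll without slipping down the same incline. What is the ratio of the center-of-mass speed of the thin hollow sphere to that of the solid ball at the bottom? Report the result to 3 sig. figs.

v_ratio ≈ 0.917

Each satisfies Mgh = ½(1+k)Mv² with k = I/(MR²), so v ∝ 1/√(1+k).
For the thin hollow sphere k = 2/3; for the solid ball k = 0.4.
v₁/v₂ = √((1+k₂)/(1+k₁)) = √(1.4/1.667) ≈ 0.917.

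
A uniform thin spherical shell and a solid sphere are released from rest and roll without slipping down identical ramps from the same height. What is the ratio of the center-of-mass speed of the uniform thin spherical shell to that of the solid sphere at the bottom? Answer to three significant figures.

Each satisfies Mgh = ½(1+k)Mv² with k = I/(MR²), so v ∝ 1/√(1+k).
For the uniform thin spherical shell k = 2/3; for the solid sphere k = 0.4.
v₁/v₂ = √((1+k₂)/(1+k₁)) = √(1.4/1.667) ≈ 0.917.

v_ratio ≈ 0.917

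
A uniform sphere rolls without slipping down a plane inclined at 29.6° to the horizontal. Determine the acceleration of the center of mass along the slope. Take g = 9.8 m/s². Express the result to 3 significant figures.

For this body I = (2/5)MR², i.e. k = I/(MR²) = 0.4.
Along the incline Mg sinθ − f = Ma, and torque about the center fR = Iα = kMR²(a/R) gives f = kMa.
Eliminating f: Mg sinθ = (1+k)Ma, so a = g sinθ/(1+k) = 9.8 × sin29.6° / 1.4 ≈ 3.46 m/s².

a ≈ 3.46 m/s²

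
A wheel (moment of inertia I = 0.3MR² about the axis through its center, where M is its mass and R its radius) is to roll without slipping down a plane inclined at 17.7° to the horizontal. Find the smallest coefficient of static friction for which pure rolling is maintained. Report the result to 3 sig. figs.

μ_min ≈ 0.0736

Here I = 0.3MR², so the shape factor k = I/(MR²) = 0.3.
Newton's second law down the slope: Mg sinθ − f = Ma. The torque equation fR = Iα (with α = a/R) gives f = kMa.
These give a = g sinθ/(1+k) and the required friction f = kMg sinθ/(1+k).
The normal force is N = Mg cosθ, so μ_min = f/N = k tanθ/(1+k).
μ_min = 0.3 × tan17.7° / 1.3 ≈ 0.0736.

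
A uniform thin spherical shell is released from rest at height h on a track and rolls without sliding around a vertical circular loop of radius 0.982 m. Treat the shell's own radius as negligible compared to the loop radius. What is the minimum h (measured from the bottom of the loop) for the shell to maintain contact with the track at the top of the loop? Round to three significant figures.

h_min ≈ 2.78 m

The moment of inertia is (2/3)MR², giving k ≡ I/(MR²) = 2/3.
At the top, contact is just lost when gravity alone supplies the centripetal force: Mg = Mv_top²/r, i.e. v_top² = gr.
With ω = v/R, the kinetic energy at speed v is ½(1+k)Mv² = (5/6)Mv².
Energy conservation from release (height h) to the top (height 2r): Mgh = Mg(2r) + (5/6)M·gr.
Thus h_min = 2r + (1+k)r/2 = r(2 + 1.667/2) = 0.982 × 2.833 ≈ 2.78 m.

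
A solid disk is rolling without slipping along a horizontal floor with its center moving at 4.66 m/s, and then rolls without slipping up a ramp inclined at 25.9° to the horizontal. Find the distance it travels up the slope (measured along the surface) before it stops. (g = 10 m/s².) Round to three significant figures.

With I = (1/2)MR², the ratio k = I/(MR²) is 0.5.
Rolling without slipping gives ω = v/R, so the total kinetic energy is ½Mv² + ½Iω² = ½(1+k)Mv² = (3/4)Mv².
Setting this equal to Mgh gives the vertical rise h = (1+k)v₀²/(2g) = 1.5×4.66²/(2×10) = 1.629 m.
Along the incline, d = h/sinθ = 1.629/sin25.9° ≈ 3.73 m.

d ≈ 3.73 m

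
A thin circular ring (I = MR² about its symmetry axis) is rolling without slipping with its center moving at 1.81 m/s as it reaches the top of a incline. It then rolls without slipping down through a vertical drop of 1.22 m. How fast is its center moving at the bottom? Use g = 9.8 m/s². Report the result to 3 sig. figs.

For this body I = MR², i.e. k = I/(MR²) = 1.
Since it rolls without slipping, ω = v/R and KE = ½Mv² + ½Iω² = ½(1+k)Mv² = Mv².
Energy conservation: Mv₀² + Mgh = Mv², so v² = v₀² + 2gh/(1+k).
v = √(1.81² + 2×9.8×1.22/2) = √15.23 ≈ 3.90 m/s.

v ≈ 3.90 m/s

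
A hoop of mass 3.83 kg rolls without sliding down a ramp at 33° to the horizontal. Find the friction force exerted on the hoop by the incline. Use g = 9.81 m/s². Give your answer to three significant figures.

With I = MR², the ratio k = I/(MR²) is 1.
Translational: Mg sinθ − f = Ma. Rotational about the CM: fR = Iα = kMRa, so f = kMa.
Combining, a = g sinθ/(1+k) and f = kMa = kMg sinθ/(1+k).
f = 1 × 3.83 × 9.81 × sin33° / 2 ≈ 10.2 N.

f ≈ 10.2 N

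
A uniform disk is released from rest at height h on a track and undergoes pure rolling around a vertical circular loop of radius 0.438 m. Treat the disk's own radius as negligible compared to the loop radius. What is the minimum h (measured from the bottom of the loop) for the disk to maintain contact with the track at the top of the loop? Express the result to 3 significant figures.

h_min ≈ 1.20 m

For this body I = (1/2)MR², i.e. k = I/(MR²) = 0.5.
At the top, contact is just lost when gravity alone supplies the centripetal force: Mg = Mv_top²/r, i.e. v_top² = gr.
With ω = v/R, the kinetic energy at speed v is ½(1+k)Mv² = (3/4)Mv².
Energy conservation from release (height h) to the top (height 2r): Mgh = Mg(2r) + (3/4)M·gr.
Thus h_min = 2r + (1+k)r/2 = r(2 + 1.5/2) = 0.438 × 2.75 ≈ 1.20 m.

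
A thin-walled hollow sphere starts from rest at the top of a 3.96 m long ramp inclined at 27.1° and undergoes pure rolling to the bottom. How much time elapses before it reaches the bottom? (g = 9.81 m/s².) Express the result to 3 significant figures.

The moment of inertia is (2/3)MR², giving k ≡ I/(MR²) = 2/3.
Translational: Mg sinθ − f = Ma. Rotational about the CM: fR = Iα = kMRa, so f = kMa.
Hence a = g sinθ/(1+k) = 9.81×sin27.1°/1.667 = 2.681 m/s².
Starting from rest, L = ½at², so t = √(2L/a) = √(2×3.96/2.681) ≈ 1.72 s.

t ≈ 1.72 s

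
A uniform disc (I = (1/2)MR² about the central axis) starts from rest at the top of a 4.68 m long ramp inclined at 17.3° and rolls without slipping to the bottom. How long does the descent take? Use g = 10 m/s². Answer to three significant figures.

For this body I = (1/2)MR², i.e. k = I/(MR²) = 0.5.
Newton's second law down the slope: Mg sinθ − f = Ma. The torque equation fR = Iα (with α = a/R) gives f = kMa.
Hence a = g sinθ/(1+k) = 10×sin17.3°/1.5 = 1.982 m/s².
With constant a from rest, t = √(2L/a) = √(2·4.68/1.982) ≈ 2.17 s.

t ≈ 2.17 s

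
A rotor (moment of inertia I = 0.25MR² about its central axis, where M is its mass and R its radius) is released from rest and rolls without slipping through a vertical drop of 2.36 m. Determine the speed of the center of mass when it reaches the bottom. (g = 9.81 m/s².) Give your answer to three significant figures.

v ≈ 6.09 m/s

Here I = 0.25MR², so the shape factor k = I/(MR²) = 0.25.
Rolling without slipping gives ω = v/R, so the total kinetic energy is ½Mv² + ½Iω² = ½(1+k)Mv² = (5/8)Mv².
Energy conservation: Mgh = (5/8)Mv², so v = √(2gh/(1+k)) = √(2 × 9.81 × 2.36 / 1.25) ≈ 6.09 m/s.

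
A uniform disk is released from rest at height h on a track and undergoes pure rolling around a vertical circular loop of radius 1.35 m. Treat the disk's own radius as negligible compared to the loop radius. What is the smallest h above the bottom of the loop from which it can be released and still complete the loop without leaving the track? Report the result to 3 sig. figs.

h_min ≈ 3.71 m

The moment of inertia is (1/2)MR², giving k ≡ I/(MR²) = 0.5.
At the top, contact is just lost when gravity alone supplies the centripetal force: Mg = Mv_top²/r, i.e. v_top² = gr.
With ω = v/R, the kinetic energy at speed v is ½(1+k)Mv² = (3/4)Mv².
Energy conservation from release (height h) to the top (height 2r): Mgh = Mg(2r) + (3/4)M·gr.
Thus h_min = 2r + (1+k)r/2 = r(2 + 1.5/2) = 1.35 × 2.75 ≈ 3.71 m.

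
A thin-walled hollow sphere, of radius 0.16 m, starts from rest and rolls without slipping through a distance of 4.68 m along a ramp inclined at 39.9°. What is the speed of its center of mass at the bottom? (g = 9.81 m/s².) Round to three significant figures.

v ≈ 5.94 m/s

The moment of inertia is (2/3)MR², giving k ≡ I/(MR²) = 2/3.
The rolling condition ω = v/R makes the rotational term ½I(v/R)² = ½kMv², so KE_total = ½(1+k)Mv² = (5/6)Mv².
The vertical drop is h = L sinθ = 4.68 × sin39.9° = 3.002 m.
Setting Mgh = (5/6)Mv² gives v = √(2gh/(1+k)) = √(2·9.81·3.002/1.667) ≈ 5.94 m/s.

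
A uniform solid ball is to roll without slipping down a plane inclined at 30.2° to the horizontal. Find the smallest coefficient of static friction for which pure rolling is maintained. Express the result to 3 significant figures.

For this body I = (2/5)MR², i.e. k = I/(MR²) = 0.4.
Translational: Mg sinθ − f = Ma. Rotational about the CM: fR = Iα = kMRa, so f = kMa.
These give a = g sinθ/(1+k) and the required friction f = kMg sinθ/(1+k).
With N = Mg cosθ, the no-slip condition f ≤ μN gives μ_min = f/N = k tanθ/(1+k).
μ_min = 0.4 × tan30.2° / 1.4 ≈ 0.166.

μ_min ≈ 0.166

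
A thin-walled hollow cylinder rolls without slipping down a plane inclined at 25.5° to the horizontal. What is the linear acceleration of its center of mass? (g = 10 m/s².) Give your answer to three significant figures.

For this body I = MR², i.e. k = I/(MR²) = 1.
Along the incline Mg sinθ − f = Ma, and torque about the center fR = Iα = kMR²(a/R) gives f = kMa.
Eliminating f: Mg sinθ = (1+k)Ma, so a = g sinθ/(1+k) = 10 × sin25.5° / 2 ≈ 2.15 m/s².

a ≈ 2.15 m/s²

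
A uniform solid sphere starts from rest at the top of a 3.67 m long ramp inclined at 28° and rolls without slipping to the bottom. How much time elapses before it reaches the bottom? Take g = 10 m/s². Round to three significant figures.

The moment of inertia is (2/5)MR², giving k ≡ I/(MR²) = 0.4.
Translational: Mg sinθ − f = Ma. Rotational about the CM: fR = Iα = kMRa, so f = kMa.
Hence a = g sinθ/(1+k) = 10×sin28°/1.4 = 3.353 m/s².
With constant a from rest, t = √(2L/a) = √(2·3.67/3.353) ≈ 1.48 s.

t ≈ 1.48 s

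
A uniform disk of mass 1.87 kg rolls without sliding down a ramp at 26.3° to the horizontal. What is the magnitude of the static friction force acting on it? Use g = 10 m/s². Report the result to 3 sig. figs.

For this body I = (1/2)MR², i.e. k = I/(MR²) = 0.5.
Translational: Mg sinθ − f = Ma. Rotational about the CM: fR = Iα = kMRa, so f = kMa.
Combining, a = g sinθ/(1+k) and f = kMa = kMg sinθ/(1+k).
f = 0.5 × 1.87 × 10 × sin26.3° / 1.5 ≈ 2.76 N.

f ≈ 2.76 N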